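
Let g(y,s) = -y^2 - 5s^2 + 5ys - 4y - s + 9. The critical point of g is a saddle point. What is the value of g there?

-56/5

∂g/∂y = -2y + 5s - 4 = 0 and ∂g/∂s = 5y - 10s - 1 = 0, so (y, s) = (9, 22/5).
The Hessian has g_{yy} = -2, g_{ss} = -10, g_{ys} = 5, giving D = -5 < 0, so the point is a saddle point.
g(9, 22/5) = -56/5.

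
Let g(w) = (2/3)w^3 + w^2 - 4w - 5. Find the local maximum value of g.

g'(w) = 2w^2 + 2w - 4 = 0 at w = -2, 1.
g''(w) = 4w + 2. g''(-2) = -6 < 0 ⇒ local maximum; g''(1) = 6 > 0 ⇒ local minimum.
The local maximum is g(-2) = 5/3.

5/3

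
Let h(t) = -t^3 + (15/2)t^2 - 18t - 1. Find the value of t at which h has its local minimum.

2

h'(t) = -3t^2 + 15t - 18 = 0 at t = 2, 3.
h''(t) = -6t + 15. h''(2) = 3 > 0 ⇒ local minimum; h''(3) = -3 < 0 ⇒ local maximum.
So the local minimum value is h(2) = -15.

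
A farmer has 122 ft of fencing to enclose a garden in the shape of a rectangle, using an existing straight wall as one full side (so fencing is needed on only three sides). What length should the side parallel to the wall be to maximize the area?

Let the sides perpendicular to the wall have length x and the parallel side y, so 2x + y = 122 and the area is A = xy = x(122 − 2x).
A'(x) = 122 − 4x = 0 gives x = 61/2, and A''(x) = −4 < 0 confirms a maximum.
Then y = 122 − 2·61/2 = 61 and A = 3721/2.

61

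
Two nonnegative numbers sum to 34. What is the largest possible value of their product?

289

With x + y = 34, the product is P(x) = x(34 − x).
P'(x) = 34 − 2x = 0 gives x = 17; P'' = −2 < 0, so this is the maximum.
P = 17·17 = 289.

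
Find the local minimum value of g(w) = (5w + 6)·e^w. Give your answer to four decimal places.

By the product rule, g'(w) = (5w + 11)·e^w. Since e^w > 0, the only critical point is w = -11/5.
g''(-11/5) has the same sign as 5 > 0, so this is a local minimum.
g(-11/5) = (-5)·e^(-11/5) ≈ -0.5540.

-0.5540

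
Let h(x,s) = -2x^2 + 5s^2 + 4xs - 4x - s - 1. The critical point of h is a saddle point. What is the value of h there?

3/28

∂h/∂x = -4x + 4s - 4 = 0 and ∂h/∂s = 4x + 10s - 1 = 0, so (x, s) = (-9/14, 5/14).
The Hessian has h_{xx} = -4, h_{ss} = 10, h_{xs} = 4, giving D = -56 < 0, so the point is a saddle point.
h(-9/14, 5/14) = 3/28.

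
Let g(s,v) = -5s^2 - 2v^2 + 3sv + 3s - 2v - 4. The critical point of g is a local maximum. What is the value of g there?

-104/31

∂g/∂s = -10s + 3v + 3 = 0 and ∂g/∂v = 3s - 4v - 2 = 0, so (s, v) = (6/31, -11/31).
The Hessian has g_{ss} = -10, g_{vv} = -4, g_{sv} = 3, giving D = 31 > 0 with g_{ss} < 0, so the point is a local maximum.
g(6/31, -11/31) = -104/31.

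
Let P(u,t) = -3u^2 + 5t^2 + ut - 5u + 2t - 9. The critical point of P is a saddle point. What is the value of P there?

-426/61

∂P/∂u = -6u + t - 5 = 0 and ∂P/∂t = u + 10t + 2 = 0, so (u, t) = (-52/61, -7/61).
The Hessian has P_{uu} = -6, P_{tt} = 10, P_{ut} = 1, giving D = -61 < 0, so the point is a saddle point.
P(-52/61, -7/61) = -426/61.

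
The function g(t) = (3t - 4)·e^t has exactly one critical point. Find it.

1/3

g'(t) = 3·e^t + (3t - 4)·1·e^t = (3t - 1)·e^t. Since e^t > 0, the only critical point is t = 1/3.
g''(1/3) has the same sign as 3 > 0, so this is a local minimum.
g(1/3) = (-3)·e^(1/3) ≈ -4.1868.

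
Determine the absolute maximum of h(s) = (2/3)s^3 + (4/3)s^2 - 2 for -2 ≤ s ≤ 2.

The derivative is 2s^2 + (8/3)s, which vanishes at s = -4/3 and s = 0.
Candidates: h(-2) = -2,  h(-4/3) = -98/81,  h(0) = -2,  h(2) = 26/3.
The maximum over the interval is 26/3, attained at s = 2.

26/3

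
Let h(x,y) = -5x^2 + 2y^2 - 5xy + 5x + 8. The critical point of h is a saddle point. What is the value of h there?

114/13

∂h/∂x = -10x - 5y + 5 = 0 and ∂h/∂y = -5x + 4y = 0, so (x, y) = (4/13, 5/13).
The Hessian has h_{xx} = -10, h_{yy} = 4, h_{xy} = -5, giving D = -65 < 0, so the point is a saddle point.
h(4/13, 5/13) = 114/13.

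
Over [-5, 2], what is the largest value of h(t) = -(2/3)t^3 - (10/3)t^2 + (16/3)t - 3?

The derivative is -2t^2 - (20/3)t + 16/3, which vanishes at t = -4 and t = 2/3.
Evaluating at the critical points and endpoints: h(-5) = -89/3, h(-4) = -35, h(2/3) = -91/81, h(2) = -11.
Hence the absolute maximum is -91/81 at t = 2/3.

-91/81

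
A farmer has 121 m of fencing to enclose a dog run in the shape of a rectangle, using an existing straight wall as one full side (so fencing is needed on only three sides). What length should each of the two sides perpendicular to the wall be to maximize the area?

Let the sides perpendicular to the wall have length x and the parallel side y, so 2x + y = 121 and the area is A = xy = x(121 − 2x).
A'(x) = 121 − 4x = 0 gives x = 121/4, and A''(x) = −4 < 0 confirms a maximum.
Then y = 121 − 2·121/4 = 121/2 and A = 14641/8.

121/4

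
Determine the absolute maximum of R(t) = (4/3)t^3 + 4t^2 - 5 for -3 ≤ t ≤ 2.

65/3

R'(t) = 4t^2 + 8t, which vanishes at t = -2 and t = 0.
Evaluating at the critical points and endpoints: R(-3) = -5,  R(-2) = 1/3,  R(0) = -5,  R(2) = 65/3.
So the maximum is R(2) = 65/3.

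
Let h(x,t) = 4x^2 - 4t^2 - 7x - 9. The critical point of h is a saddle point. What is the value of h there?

∂h/∂x = 8x - 7 = 0 and ∂h/∂t = -8t = 0, so (x, t) = (7/8, 0).
The Hessian has h_{xx} = 8, h_{tt} = -8, h_{xt} = 0, giving D = -64 < 0, so the point is a saddle point.
h(7/8, 0) = -193/16.

-193/16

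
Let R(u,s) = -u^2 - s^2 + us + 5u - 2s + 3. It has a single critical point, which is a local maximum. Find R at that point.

∂R/∂u = -2u + s + 5 = 0 and ∂R/∂s = u - 2s - 2 = 0, so (u, s) = (8/3, 1/3).
The Hessian has R_{uu} = -2, R_{ss} = -2, R_{us} = 1, giving D = 3 > 0 with R_{uu} < 0, so the point is a local maximum.
R(8/3, 1/3) = 28/3.

28/3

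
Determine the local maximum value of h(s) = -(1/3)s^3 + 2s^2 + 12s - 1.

71

h'(s) = -s^2 + 4s + 12 = 0 at s = -2, 6.
Since h''(s) = -2s + 4, we get h''(-2) = 8 > 0 ⇒ local minimum; h''(6) = -8 < 0 ⇒ local maximum.
Thus h has its local maximum at s = 6, with value 71.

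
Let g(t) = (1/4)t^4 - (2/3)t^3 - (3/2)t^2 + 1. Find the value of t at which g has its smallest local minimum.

g'(t) = t^3 - 2t^2 - 3t. Setting g'(t) = 0 gives t ∈ {-1, 0, 3}.
Second-derivative test with g''(t) = 3t^2 - 4t - 3: g''(-1) = 4 > 0 ⇒ local minimum; g''(0) = -3 < 0 ⇒ local maximum; g''(3) = 12 > 0 ⇒ local minimum.
Thus g has its smallest local minimum at t = 3, with value -41/4.

3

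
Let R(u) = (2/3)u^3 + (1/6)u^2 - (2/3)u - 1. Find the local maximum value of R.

-55/81

R'(u) = 2u^2 + (1/3)u - 2/3 = 0 at u = -2/3, 1/2.
Second-derivative test with R''(u) = 4u + 1/3: R''(-2/3) = -7/3 < 0 ⇒ local maximum; R''(1/2) = 7/3 > 0 ⇒ local minimum.
Thus R has its local maximum at u = -2/3, with value -55/81.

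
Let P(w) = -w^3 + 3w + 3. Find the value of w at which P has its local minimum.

-1

P'(w) = -3w^2 + 3 = 0 at w = -1, 1.
P''(w) = -6w. P''(-1) = 6 > 0 ⇒ local minimum; P''(1) = -6 < 0 ⇒ local maximum.
So the local minimum value is P(-1) = 1.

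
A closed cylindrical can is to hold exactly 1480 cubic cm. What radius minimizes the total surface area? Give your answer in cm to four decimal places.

With radius r and height h, πr²h = 1480 so h = 1480/(πr²), and S(r) = 2πr² + 2πrh = 2πr² + 2·1480/r.
S'(r) = 4πr − 2·1480/r² = 0 ⇒ r³ = 1480/(2π), so r ≈ 6.1758 and h = 2r ≈ 12.3516.
S''(r) = 4π + 4·1480/r³ > 0, so this is the minimum; S ≈ 718.9340.

6.1758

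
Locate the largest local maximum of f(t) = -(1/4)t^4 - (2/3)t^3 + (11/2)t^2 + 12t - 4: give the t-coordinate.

3

f'(t) = -t^3 - 2t^2 + 11t + 12 = 0 at t = -4, -1, 3.
Second-derivative test with f''(t) = -3t^2 - 4t + 11: f''(-4) = -21 < 0 ⇒ local maximum; f''(-1) = 12 > 0 ⇒ local minimum; f''(3) = -28 < 0 ⇒ local maximum.
The largest local maximum is f(3) = 173/4.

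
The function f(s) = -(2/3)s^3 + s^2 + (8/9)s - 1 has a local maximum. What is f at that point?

31/81

f'(s) = -2s^2 + 2s + 8/9 = 0 at s = -1/3, 4/3.
Second-derivative test with f''(s) = -4s + 2: f''(-1/3) = 10/3 > 0 ⇒ local minimum; f''(4/3) = -10/3 < 0 ⇒ local maximum.
So the local maximum value is f(4/3) = 31/81.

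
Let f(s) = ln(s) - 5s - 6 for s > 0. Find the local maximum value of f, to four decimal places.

f'(s) = 1/s − 5 = 0 gives s = 1/5.
f''(s) = -1/s², which is negative for s > 0, so this is a local maximum.
f(1/5) = 1·ln(1/5) - 1 - 6 ≈ -8.6094.

-8.6094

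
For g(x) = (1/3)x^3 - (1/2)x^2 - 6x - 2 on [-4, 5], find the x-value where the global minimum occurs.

g'(x) = x^2 - x - 6, which vanishes at x = -2 and x = 3.
Evaluating at the critical points and endpoints: g(-4) = -22/3, g(-2) = 16/3, g(3) = -31/2, g(5) = -17/6.
The minimum over the interval is -31/2, attained at x = 3.

3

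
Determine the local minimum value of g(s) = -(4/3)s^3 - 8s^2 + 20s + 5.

g'(s) = -4s^2 - 16s + 20. Setting g'(s) = 0 gives s ∈ {-5, 1}.
Since g''(s) = -8s - 16, we get g''(-5) = 24 > 0 ⇒ local minimum; g''(1) = -24 < 0 ⇒ local maximum.
Thus g has its local minimum at s = -5, with value -385/3.

-385/3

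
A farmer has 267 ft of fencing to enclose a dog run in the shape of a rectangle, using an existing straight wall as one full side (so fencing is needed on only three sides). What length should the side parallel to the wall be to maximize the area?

267/2

Let the sides perpendicular to the wall have length x and the parallel side y, so 2x + y = 267 and the area is A = xy = x(267 − 2x).
A'(x) = 267 − 4x = 0 gives x = 267/4, and A''(x) = −4 < 0 confirms a maximum.
Then y = 267 − 2·267/4 = 267/2 and A = 71289/8.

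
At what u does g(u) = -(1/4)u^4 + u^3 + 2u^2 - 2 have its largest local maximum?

4

g'(u) = -u^3 + 3u^2 + 4u = 0 at u = -1, 0, 4.
Second-derivative test with g''(u) = -3u^2 + 6u + 4: g''(-1) = -5 < 0 ⇒ local maximum; g''(0) = 4 > 0 ⇒ local minimum; g''(4) = -20 < 0 ⇒ local maximum.
The largest local maximum is g(4) = 30.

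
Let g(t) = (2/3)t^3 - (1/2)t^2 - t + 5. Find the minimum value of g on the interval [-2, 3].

g'(t) = 2t^2 - t - 1, which vanishes at t = -1/2 and t = 1.
Candidates: g(-2) = -1/3,  g(-1/2) = 127/24,  g(1) = 25/6,  g(3) = 31/2.
So the minimum is g(-2) = -1/3.

-1/3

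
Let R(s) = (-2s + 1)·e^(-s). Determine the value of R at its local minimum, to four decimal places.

-0.4463

R'(s) = (-2)·e^(-s) + (-2s + 1)·(-1)·e^(-s) = (2s - 3)·e^(-s). Since e^(-s) > 0, the only critical point is s = 3/2.
R''(3/2) has the same sign as 2 > 0, so this is a local minimum.
R(3/2) = (-2)·e^(-3/2) ≈ -0.4463.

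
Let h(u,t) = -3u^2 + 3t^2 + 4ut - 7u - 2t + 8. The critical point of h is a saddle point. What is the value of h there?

495/52

∂h/∂u = -6u + 4t - 7 = 0 and ∂h/∂t = 4u + 6t - 2 = 0, so (u, t) = (-17/26, 10/13).
The Hessian has h_{uu} = -6, h_{tt} = 6, h_{ut} = 4, giving D = -52 < 0, so the point is a saddle point.
h(-17/26, 10/13) = 495/52.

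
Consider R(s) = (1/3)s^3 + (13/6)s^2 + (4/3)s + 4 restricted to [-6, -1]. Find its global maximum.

12

The derivative is s^2 + (13/3)s + 4/3, whose only zero in [-6, -1] is s = -4.
Compare values at every candidate in [-6, -1]: R(-6) = 2, R(-4) = 12, R(-1) = 9/2.
Hence the absolute maximum is 12 at s = -4.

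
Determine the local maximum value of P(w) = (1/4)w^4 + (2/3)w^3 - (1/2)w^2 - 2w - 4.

-35/12

P'(w) = w^3 + 2w^2 - w - 2. Setting P'(w) = 0 gives w ∈ {-2, -1, 1}.
Since P''(w) = 3w^2 + 4w - 1, we get P''(-2) = 3 > 0 ⇒ local minimum; P''(-1) = -2 < 0 ⇒ local maximum; P''(1) = 6 > 0 ⇒ local minimum.
So the local maximum value is P(-1) = -35/12.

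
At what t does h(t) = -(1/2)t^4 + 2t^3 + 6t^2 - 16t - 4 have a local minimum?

h'(t) = -2t^3 + 6t^2 + 12t - 16. Setting h'(t) = 0 gives t ∈ {-2, 1, 4}.
Second-derivative test with h''(t) = -6t^2 + 12t + 12: h''(-2) = -36 < 0 ⇒ local maximum; h''(1) = 18 > 0 ⇒ local minimum; h''(4) = -36 < 0 ⇒ local maximum.
Thus h has its local minimum at t = 1, with value -25/2.

1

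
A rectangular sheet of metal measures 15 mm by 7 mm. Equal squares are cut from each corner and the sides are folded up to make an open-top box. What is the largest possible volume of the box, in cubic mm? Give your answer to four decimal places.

72.0000

With cut size x, the volume is V(x) = x(15 − 2x)(7 − 2x) for 0 < x < 3.5.
V'(x) = 12x^2 − 88x + 105. Setting V'(x) = 0 gives x ≈ 1.5000 (the root in (0, 3.5)).
V''(x) = 24x − 88 is negative there, so this is the maximum; V ≈ 72.0000.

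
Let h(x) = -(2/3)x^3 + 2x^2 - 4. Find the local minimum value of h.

-4

h'(x) = -2x^2 + 4x. Setting h'(x) = 0 gives x ∈ {0, 2}.
Since h''(x) = -4x + 4, we get h''(0) = 4 > 0 ⇒ local minimum; h''(2) = -4 < 0 ⇒ local maximum.
The local minimum is h(0) = -4.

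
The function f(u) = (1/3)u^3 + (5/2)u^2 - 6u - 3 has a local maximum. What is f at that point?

51

f'(u) = u^2 + 5u - 6 = 0 at u = -6, 1.
f''(u) = 2u + 5. f''(-6) = -7 < 0 ⇒ local maximum; f''(1) = 7 > 0 ⇒ local minimum.
The local maximum is f(-6) = 51.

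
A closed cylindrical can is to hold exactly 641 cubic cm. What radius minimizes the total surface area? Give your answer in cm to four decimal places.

With radius r and height h, πr²h = 641 so h = 641/(πr²), and S(r) = 2πr² + 2πrh = 2πr² + 2·641/r.
S'(r) = 4πr − 2·641/r² = 0 ⇒ r³ = 641/(2π), so r ≈ 4.6726 and h = 2r ≈ 9.3452.
S''(r) = 4π + 4·641/r³ > 0, so this is the minimum; S ≈ 411.5474.

4.6726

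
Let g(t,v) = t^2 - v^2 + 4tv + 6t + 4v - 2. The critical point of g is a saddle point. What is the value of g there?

-39/5

∂g/∂t = 2t + 4v + 6 = 0 and ∂g/∂v = 4t - 2v + 4 = 0, so (t, v) = (-7/5, -4/5).
The Hessian has g_{tt} = 2, g_{vv} = -2, g_{tv} = 4, giving D = -20 < 0, so the point is a saddle point.
g(-7/5, -4/5) = -39/5.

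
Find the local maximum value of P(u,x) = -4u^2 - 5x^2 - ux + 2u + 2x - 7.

-521/79

∂P/∂u = -8u - x + 2 = 0 and ∂P/∂x = -u - 10x + 2 = 0, so (u, x) = (18/79, 14/79).
The Hessian has P_{uu} = -8, P_{xx} = -10, P_{ux} = -1, giving D = 79 > 0 with P_{uu} < 0, so the point is a local maximum.
P(18/79, 14/79) = -521/79.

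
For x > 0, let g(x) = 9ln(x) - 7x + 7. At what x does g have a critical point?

9/7

g'(x) = 9/x − 7 = 0 gives x = 9/7.
g''(x) = -9/x², which is negative for x > 0, so this is a local maximum.
g(9/7) = 9·ln(9/7) - 9 + 7 ≈ 0.2618.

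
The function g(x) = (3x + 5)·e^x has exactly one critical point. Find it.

Differentiating with the product rule gives g'(x) = (3x + 8)·e^x. Since e^x > 0, the only critical point is x = -8/3.
g''(-8/3) has the same sign as 3 > 0, so this is a local minimum.
g(-8/3) = (-3)·e^(-8/3) ≈ -0.2085.

-8/3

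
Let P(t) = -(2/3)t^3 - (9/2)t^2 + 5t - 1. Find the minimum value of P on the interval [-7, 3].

-331/6

Differentiating, P'(t) = -2t^2 - 9t + 5; which vanishes at t = -5 and t = 1/2.
Candidates: P(-7) = -167/6; P(-5) = -331/6; P(1/2) = 7/24; P(3) = -89/2.
So the minimum is P(-5) = -331/6.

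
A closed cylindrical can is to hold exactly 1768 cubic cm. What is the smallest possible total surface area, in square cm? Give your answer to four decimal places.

With radius r and height h, πr²h = 1768 so h = 1768/(πr²), and S(r) = 2πr² + 2πrh = 2πr² + 2·1768/r.
S'(r) = 4πr − 2·1768/r² = 0 ⇒ r³ = 1768/(2π), so r ≈ 6.5529 and h = 2r ≈ 13.1058.
S''(r) = 4π + 4·1768/r³ > 0, so this is the minimum; S ≈ 809.4115.

809.4115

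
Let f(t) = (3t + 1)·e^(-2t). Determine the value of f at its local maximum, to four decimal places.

f'(t) = 3·e^(-2t) + (3t + 1)·(-2)·e^(-2t) = (-6t + 1)·e^(-2t). Since e^(-2t) > 0, the only critical point is t = 1/6.
f''(1/6) has the same sign as -6 < 0, so this is a local maximum.
f(1/6) = (3/2)·e^(-1/3) ≈ 1.0748.

1.0748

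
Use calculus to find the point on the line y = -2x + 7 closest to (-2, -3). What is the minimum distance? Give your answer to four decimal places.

Minimize D(x)^2 = (x + 2)^2 + (-2x + 10)^2.
d/dx[D^2] = 2(x + 2) + 2·(-2)·(-2x + 10) = 0 ⇒ x = 18/5.
Then y = -1/5 and the distance is √(196/5) ≈ 6.2610.

6.2610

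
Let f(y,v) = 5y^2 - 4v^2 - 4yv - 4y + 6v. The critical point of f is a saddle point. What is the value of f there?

∂f/∂y = 10y - 4v - 4 = 0 and ∂f/∂v = -4y - 8v + 6 = 0, so (y, v) = (7/12, 11/24).
The Hessian has f_{yy} = 10, f_{vv} = -8, f_{yv} = -4, giving D = -96 < 0, so the point is a saddle point.
f(7/12, 11/24) = 5/24.

5/24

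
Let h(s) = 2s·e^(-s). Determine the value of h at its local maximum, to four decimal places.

By the product rule, h'(s) = (-2s + 2)·e^(-s). Since e^(-s) > 0, the only critical point is s = 1.
h''(1) has the same sign as -2 < 0, so this is a local maximum.
h(1) = (2)·e^(-1) ≈ 0.7358.

0.7358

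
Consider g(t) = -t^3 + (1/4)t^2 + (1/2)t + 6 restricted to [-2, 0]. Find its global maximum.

Differentiating, g'(t) = -3t^2 + (1/2)t + 1/2; whose only zero in [-2, 0] is t = -1/3.
Compare values at every candidate in [-2, 0]: g(-2) = 14,  g(-1/3) = 637/108,  g(0) = 6.
The maximum over the interval is 14, attained at t = -2.

14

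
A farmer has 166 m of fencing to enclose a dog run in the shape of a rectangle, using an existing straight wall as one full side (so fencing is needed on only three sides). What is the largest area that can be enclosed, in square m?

6889/2

Let the sides perpendicular to the wall have length x and the parallel side y, so 2x + y = 166 and the area is A = xy = x(166 − 2x).
A'(x) = 166 − 4x = 0 gives x = 83/2, and A''(x) = −4 < 0 confirms a maximum.
Then y = 166 − 2·83/2 = 83 and A = 6889/2.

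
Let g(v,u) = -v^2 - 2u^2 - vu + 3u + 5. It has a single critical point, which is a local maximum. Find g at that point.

44/7

∂g/∂v = -2v - u = 0 and ∂g/∂u = -v - 4u + 3 = 0, so (v, u) = (-3/7, 6/7).
The Hessian has g_{vv} = -2, g_{uu} = -4, g_{vu} = -1, giving D = 7 > 0 with g_{vv} < 0, so the point is a local maximum.
g(-3/7, 6/7) = 44/7.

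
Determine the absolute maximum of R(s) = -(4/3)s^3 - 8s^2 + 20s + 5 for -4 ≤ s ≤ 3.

47/3

Differentiating, R'(s) = -4s^2 - 16s + 20; whose only zero in [-4, 3] is s = 1.
Compare values at every candidate in [-4, 3]: R(-4) = -353/3, R(1) = 47/3, R(3) = -43.
The maximum over the interval is 47/3, attained at s = 1.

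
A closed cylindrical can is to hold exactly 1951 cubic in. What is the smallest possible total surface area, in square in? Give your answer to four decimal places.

With radius r and height h, πr²h = 1951 so h = 1951/(πr²), and S(r) = 2πr² + 2πrh = 2πr² + 2·1951/r.
S'(r) = 4πr − 2·1951/r² = 0 ⇒ r³ = 1951/(2π), so r ≈ 6.7716 and h = 2r ≈ 13.5432.
S''(r) = 4π + 4·1951/r³ > 0, so this is the minimum; S ≈ 864.3429.

864.3429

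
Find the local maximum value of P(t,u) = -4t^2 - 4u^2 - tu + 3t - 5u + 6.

529/63

∂P/∂t = -8t - u + 3 = 0 and ∂P/∂u = -t - 8u - 5 = 0, so (t, u) = (29/63, -43/63).
The Hessian has P_{tt} = -8, P_{uu} = -8, P_{tu} = -1, giving D = 63 > 0 with P_{tt} < 0, so the point is a local maximum.
P(29/63, -43/63) = 529/63.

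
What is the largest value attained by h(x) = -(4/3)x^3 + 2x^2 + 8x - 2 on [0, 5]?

The derivative is -4x^2 + 4x + 8, whose only zero in [0, 5] is x = 2.
Candidates: h(0) = -2; h(2) = 34/3; h(5) = -236/3.
So the maximum is h(2) = 34/3.

34/3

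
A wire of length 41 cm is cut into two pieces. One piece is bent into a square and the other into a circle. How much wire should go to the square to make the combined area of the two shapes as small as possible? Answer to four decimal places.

22.9641

Let x be the length used for the square. Square side x/4; circle radius (41−x)/(2π).
A(x) = (x/4)² + π·((41−x)/(2π))² = x²/16 + (41−x)²/(4π) for 0 ≤ x ≤ 41. A'(x) = x/8 − (41−x)/(2π) = 0 gives x = 4·41/(π+4) ≈ 22.9641.
A'' = 1/8 + 1/(2π) > 0, so this gives the minimum combined area; x ≈ 22.9641 cm to the square.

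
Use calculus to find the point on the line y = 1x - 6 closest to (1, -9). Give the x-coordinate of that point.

-1

Minimize D(x)^2 = (x - 1)^2 + (x + 3)^2.
d/dx[D^2] = 2(x - 1) + 2·1·(x + 3) = 0 ⇒ x = -1.
Then y = -7 and the distance is √(8) ≈ 2.8284.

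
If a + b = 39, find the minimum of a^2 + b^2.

1521/2

With a + b = 39, a^2 + b^2 = a^2 + (39 − a)^2.
The derivative 2a − 2(39 − a) = 4a − 78 vanishes at a = 39/2; second derivative 4 > 0, a minimum.
The minimum is 2·(39/2)^2 = 1521/2.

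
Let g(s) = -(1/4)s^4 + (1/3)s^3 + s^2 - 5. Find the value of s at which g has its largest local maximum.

2

g'(s) = -s^3 + s^2 + 2s. Setting g'(s) = 0 gives s ∈ {-1, 0, 2}.
Second-derivative test with g''(s) = -3s^2 + 2s + 2: g''(-1) = -3 < 0 ⇒ local maximum; g''(0) = 2 > 0 ⇒ local minimum; g''(2) = -6 < 0 ⇒ local maximum.
Thus g has its largest local maximum at s = 2, with value -7/3.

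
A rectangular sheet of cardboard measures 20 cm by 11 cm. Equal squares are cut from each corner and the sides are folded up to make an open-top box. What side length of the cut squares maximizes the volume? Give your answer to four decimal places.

2.2751

With cut size x, the volume is V(x) = x(20 − 2x)(11 − 2x) for 0 < x < 5.5.
V'(x) = 12x^2 − 124x + 220. Setting V'(x) = 0 gives x ≈ 2.2751 (the root in (0, 5.5)).
V''(x) = 24x − 124 is negative there, so this is the maximum; V ≈ 226.7094.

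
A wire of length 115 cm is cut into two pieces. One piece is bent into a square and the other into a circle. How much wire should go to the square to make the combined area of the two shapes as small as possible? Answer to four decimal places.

64.4114

Let x be the length used for the square. Square side x/4; circle radius (115−x)/(2π).
A(x) = (x/4)² + π·((115−x)/(2π))² = x²/16 + (115−x)²/(4π) for 0 ≤ x ≤ 115. A'(x) = x/8 − (115−x)/(2π) = 0 gives x = 4·115/(π+4) ≈ 64.4114.
A'' = 1/8 + 1/(2π) > 0, so this gives the minimum combined area; x ≈ 64.4114 cm to the square.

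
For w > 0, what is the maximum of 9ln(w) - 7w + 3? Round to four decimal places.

-3.7382

R'(w) = 9/w − 7 = 0 gives w = 9/7.
R''(w) = -9/w², which is negative for w > 0, so this is a local maximum.
R(9/7) = 9·ln(9/7) - 9 + 3 ≈ -3.7382.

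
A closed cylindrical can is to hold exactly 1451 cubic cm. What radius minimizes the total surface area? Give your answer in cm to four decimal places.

6.1352

With radius r and height h, πr²h = 1451 so h = 1451/(πr²), and S(r) = 2πr² + 2πrh = 2πr² + 2·1451/r.
S'(r) = 4πr − 2·1451/r² = 0 ⇒ r³ = 1451/(2π), so r ≈ 6.1352 and h = 2r ≈ 12.2704.
S''(r) = 4π + 4·1451/r³ > 0, so this is the minimum; S ≈ 709.5116.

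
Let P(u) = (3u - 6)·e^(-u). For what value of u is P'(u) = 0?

3

Differentiating with the product rule gives P'(u) = (-3u + 9)·e^(-u). Since e^(-u) > 0, the only critical point is u = 3.
P''(3) has the same sign as -3 < 0, so this is a local maximum.
P(3) = (3)·e^(-3) ≈ 0.1494.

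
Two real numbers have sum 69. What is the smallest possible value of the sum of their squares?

4761/2

With a + b = 69, a^2 + b^2 = a^2 + (69 − a)^2.
The derivative 2a − 2(69 − a) = 4a − 138 vanishes at a = 69/2; second derivative 4 > 0, a minimum.
The minimum is 2·(69/2)^2 = 4761/2.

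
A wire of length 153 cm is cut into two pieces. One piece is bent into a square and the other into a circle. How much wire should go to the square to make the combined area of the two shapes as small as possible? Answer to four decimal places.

Let x be the length used for the square. Square side x/4; circle radius (153−x)/(2π).
A(x) = (x/4)² + π·((153−x)/(2π))² = x²/16 + (153−x)²/(4π) for 0 ≤ x ≤ 153. A'(x) = x/8 − (153−x)/(2π) = 0 gives x = 4·153/(π+4) ≈ 85.6952.
A'' = 1/8 + 1/(2π) > 0, so this gives the minimum combined area; x ≈ 85.6952 cm to the square.

85.6952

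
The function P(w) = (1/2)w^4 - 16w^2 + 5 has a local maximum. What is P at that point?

P'(w) = 2w^3 - 32w. Setting P'(w) = 0 gives w ∈ {-4, 0, 4}.
Second-derivative test with P''(w) = 6w^2 - 32: P''(-4) = 64 > 0 ⇒ local minimum; P''(0) = -32 < 0 ⇒ local maximum; P''(4) = 64 > 0 ⇒ local minimum.
The local maximum is P(0) = 5.

5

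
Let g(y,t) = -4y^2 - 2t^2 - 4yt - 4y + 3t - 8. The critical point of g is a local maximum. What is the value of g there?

-3/4

∂g/∂y = -8y - 4t - 4 = 0 and ∂g/∂t = -4y - 4t + 3 = 0, so (y, t) = (-7/4, 5/2).
The Hessian has g_{yy} = -8, g_{tt} = -4, g_{yt} = -4, giving D = 16 > 0 with g_{yy} < 0, so the point is a local maximum.
g(-7/4, 5/2) = -3/4.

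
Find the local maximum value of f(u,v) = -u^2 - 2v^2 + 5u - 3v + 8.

∂f/∂u = -2u + 5 = 0 and ∂f/∂v = -4v - 3 = 0, so (u, v) = (5/2, -3/4).
The Hessian has f_{uu} = -2, f_{vv} = -4, f_{uv} = 0, giving D = 8 > 0 with f_{uu} < 0, so the point is a local maximum.
f(5/2, -3/4) = 123/8.

123/8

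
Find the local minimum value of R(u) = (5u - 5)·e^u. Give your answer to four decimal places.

-5.0000

By the product rule, R'(u) = (5u)·e^u. Since e^u > 0, the only critical point is u = 0.
R''(0) has the same sign as 5 > 0, so this is a local minimum.
R(0) = (-5)·e^(0) ≈ -5.0000.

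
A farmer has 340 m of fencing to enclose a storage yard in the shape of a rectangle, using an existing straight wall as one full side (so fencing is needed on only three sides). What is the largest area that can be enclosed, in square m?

Let the sides perpendicular to the wall have length x and the parallel side y, so 2x + y = 340 and the area is A = xy = x(340 − 2x).
A'(x) = 340 − 4x = 0 gives x = 85, and A''(x) = −4 < 0 confirms a maximum.
Then y = 340 − 2·85 = 170 and A = 14450.

14450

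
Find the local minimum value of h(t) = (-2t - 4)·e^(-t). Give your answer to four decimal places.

By the product rule, h'(t) = (2t + 2)·e^(-t). Since e^(-t) > 0, the only critical point is t = -1.
h''(-1) has the same sign as 2 > 0, so this is a local minimum.
h(-1) = (-2)·e^(1) ≈ -5.4366.

-5.4366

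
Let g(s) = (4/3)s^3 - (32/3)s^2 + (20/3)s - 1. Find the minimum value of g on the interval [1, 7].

Differentiating, g'(s) = 4s^2 - (64/3)s + 20/3; whose only zero in [1, 7] is s = 5.
Evaluating at the critical points and endpoints: g(1) = -11/3, g(5) = -203/3, g(7) = -59/3.
Hence the absolute minimum is -203/3 at s = 5.

-203/3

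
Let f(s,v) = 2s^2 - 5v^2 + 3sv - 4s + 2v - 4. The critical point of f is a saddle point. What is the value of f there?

-244/49

∂f/∂s = 4s + 3v - 4 = 0 and ∂f/∂v = 3s - 10v + 2 = 0, so (s, v) = (34/49, 20/49).
The Hessian has f_{ss} = 4, f_{vv} = -10, f_{sv} = 3, giving D = -49 < 0, so the point is a saddle point.
f(34/49, 20/49) = -244/49.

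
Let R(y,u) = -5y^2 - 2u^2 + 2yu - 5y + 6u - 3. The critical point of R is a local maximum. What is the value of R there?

31/18

∂R/∂y = -10y + 2u - 5 = 0 and ∂R/∂u = 2y - 4u + 6 = 0, so (y, u) = (-2/9, 25/18).
The Hessian has R_{yy} = -10, R_{uu} = -4, R_{yu} = 2, giving D = 36 > 0 with R_{yy} < 0, so the point is a local maximum.
R(-2/9, 25/18) = 31/18.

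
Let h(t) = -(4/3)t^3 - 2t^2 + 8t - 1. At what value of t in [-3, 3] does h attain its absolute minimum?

3

The derivative is -4t^2 - 4t + 8, which vanishes at t = -2 and t = 1.
Evaluating at the critical points and endpoints: h(-3) = -7, h(-2) = -43/3, h(1) = 11/3, h(3) = -31.
So the minimum is h(3) = -31.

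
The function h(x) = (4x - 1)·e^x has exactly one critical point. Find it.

-3/4

By the product rule, h'(x) = (4x + 3)·e^x. Since e^x > 0, the only critical point is x = -3/4.
h''(-3/4) has the same sign as 4 > 0, so this is a local minimum.
h(-3/4) = (-4)·e^(-3/4) ≈ -1.8895.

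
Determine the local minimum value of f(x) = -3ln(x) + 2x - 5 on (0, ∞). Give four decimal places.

f'(x) = -3/x + 2 = 0 gives x = 3/2.
f''(x) = 3/x², which is positive for x > 0, so this is a local minimum.
f(3/2) = -3·ln(3/2) + 3 - 5 ≈ -3.2164.

-3.2164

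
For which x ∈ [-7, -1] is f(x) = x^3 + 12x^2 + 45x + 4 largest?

f'(x) = 3x^2 + 24x + 45, which vanishes at x = -5 and x = -3.
Candidates: f(-7) = -66, f(-5) = -46, f(-3) = -50, f(-1) = -30.
So the maximum is f(-1) = -30.

-1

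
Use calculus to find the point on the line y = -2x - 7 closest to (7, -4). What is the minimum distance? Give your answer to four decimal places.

7.6026

Minimize D(x)^2 = (x - 7)^2 + (-2x - 3)^2.
d/dx[D^2] = 2(x - 7) + 2·(-2)·(-2x - 3) = 0 ⇒ x = 1/5.
Then y = -37/5 and the distance is √(289/5) ≈ 7.6026.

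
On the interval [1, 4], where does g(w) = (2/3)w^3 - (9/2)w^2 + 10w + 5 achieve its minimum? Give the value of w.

1

The derivative is 2w^2 - 9w + 10, which vanishes at w = 2 and w = 5/2.
Candidates: g(1) = 67/6,  g(2) = 37/3,  g(5/2) = 295/24,  g(4) = 47/3.
The minimum over the interval is 67/6, attained at w = 1.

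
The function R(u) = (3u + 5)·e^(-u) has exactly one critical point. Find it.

Differentiating with the product rule gives R'(u) = (-3u - 2)·e^(-u). Since e^(-u) > 0, the only critical point is u = -2/3.
R''(-2/3) has the same sign as -3 < 0, so this is a local maximum.
R(-2/3) = (3)·e^(2/3) ≈ 5.8432.

-2/3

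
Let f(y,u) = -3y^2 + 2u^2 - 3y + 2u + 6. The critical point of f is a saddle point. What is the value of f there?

25/4

∂f/∂y = -6y - 3 = 0 and ∂f/∂u = 4u + 2 = 0, so (y, u) = (-1/2, -1/2).
The Hessian has f_{yy} = -6, f_{uu} = 4, f_{yu} = 0, giving D = -24 < 0, so the point is a saddle point.
f(-1/2, -1/2) = 25/4.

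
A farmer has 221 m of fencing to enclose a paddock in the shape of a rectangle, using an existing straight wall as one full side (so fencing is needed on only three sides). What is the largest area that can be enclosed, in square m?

48841/8

Let the sides perpendicular to the wall have length x and the parallel side y, so 2x + y = 221 and the area is A = xy = x(221 − 2x).
A'(x) = 221 − 4x = 0 gives x = 221/4, and A''(x) = −4 < 0 confirms a maximum.
Then y = 221 − 2·221/4 = 221/2 and A = 48841/8.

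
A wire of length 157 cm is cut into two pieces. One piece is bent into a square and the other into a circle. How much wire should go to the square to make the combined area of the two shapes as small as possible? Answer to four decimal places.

87.9356

Let x be the length used for the square. Square side x/4; circle radius (157−x)/(2π).
A(x) = (x/4)² + π·((157−x)/(2π))² = x²/16 + (157−x)²/(4π) for 0 ≤ x ≤ 157. A'(x) = x/8 − (157−x)/(2π) = 0 gives x = 4·157/(π+4) ≈ 87.9356.
A'' = 1/8 + 1/(2π) > 0, so this gives the minimum combined area; x ≈ 87.9356 cm to the square.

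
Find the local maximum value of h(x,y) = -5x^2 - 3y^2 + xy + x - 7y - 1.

182/59

∂h/∂x = -10x + y + 1 = 0 and ∂h/∂y = x - 6y - 7 = 0, so (x, y) = (-1/59, -69/59).
The Hessian has h_{xx} = -10, h_{yy} = -6, h_{xy} = 1, giving D = 59 > 0 with h_{xx} < 0, so the point is a local maximum.
h(-1/59, -69/59) = 182/59.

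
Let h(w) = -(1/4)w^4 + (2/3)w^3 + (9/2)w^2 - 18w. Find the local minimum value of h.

-50/3

Critical points: h'(w) = -w^3 + 2w^2 + 9w - 18 vanishes at w = -3, 2, 3.
Second-derivative test with h''(w) = -3w^2 + 4w + 9: h''(-3) = -30 < 0 ⇒ local maximum; h''(2) = 5 > 0 ⇒ local minimum; h''(3) = -6 < 0 ⇒ local maximum.
So the local minimum value is h(2) = -50/3.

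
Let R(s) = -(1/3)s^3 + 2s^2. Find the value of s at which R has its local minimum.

R'(s) = -s^2 + 4s = 0 at s = 0, 4.
Second-derivative test with R''(s) = -2s + 4: R''(0) = 4 > 0 ⇒ local minimum; R''(4) = -4 < 0 ⇒ local maximum.
So the local minimum value is R(0) = 0.

0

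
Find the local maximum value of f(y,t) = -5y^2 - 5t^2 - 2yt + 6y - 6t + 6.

∂f/∂y = -10y - 2t + 6 = 0 and ∂f/∂t = -2y - 10t - 6 = 0, so (y, t) = (3/4, -3/4).
The Hessian has f_{yy} = -10, f_{tt} = -10, f_{yt} = -2, giving D = 96 > 0 with f_{yy} < 0, so the point is a local maximum.
f(3/4, -3/4) = 21/2.

21/2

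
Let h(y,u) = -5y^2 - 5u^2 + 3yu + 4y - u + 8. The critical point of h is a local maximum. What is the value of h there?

801/91

∂h/∂y = -10y + 3u + 4 = 0 and ∂h/∂u = 3y - 10u - 1 = 0, so (y, u) = (37/91, 2/91).
The Hessian has h_{yy} = -10, h_{uu} = -10, h_{yu} = 3, giving D = 91 > 0 with h_{yy} < 0, so the point is a local maximum.
h(37/91, 2/91) = 801/91.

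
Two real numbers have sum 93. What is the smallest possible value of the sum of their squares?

With a + b = 93, a^2 + b^2 = a^2 + (93 − a)^2.
The derivative 2a − 2(93 − a) = 4a − 186 vanishes at a = 93/2; second derivative 4 > 0, a minimum.
The minimum is 2·(93/2)^2 = 8649/2.

8649/2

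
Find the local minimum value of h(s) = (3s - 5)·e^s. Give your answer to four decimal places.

Differentiating with the product rule gives h'(s) = (3s - 2)·e^s. Since e^s > 0, the only critical point is s = 2/3.
h''(2/3) has the same sign as 3 > 0, so this is a local minimum.
h(2/3) = (-3)·e^(2/3) ≈ -5.8432.

-5.8432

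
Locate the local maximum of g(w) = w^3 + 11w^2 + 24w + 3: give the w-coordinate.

-6

g'(w) = 3w^2 + 22w + 24 = 0 at w = -6, -4/3.
Since g''(w) = 6w + 22, we get g''(-6) = -14 < 0 ⇒ local maximum; g''(-4/3) = 14 > 0 ⇒ local minimum.
The local maximum is g(-6) = 39.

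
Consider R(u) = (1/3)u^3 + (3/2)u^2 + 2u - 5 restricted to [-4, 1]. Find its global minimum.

R'(u) = u^2 + 3u + 2, which vanishes at u = -2 and u = -1.
Compare values at every candidate in [-4, 1]: R(-4) = -31/3; R(-2) = -17/3; R(-1) = -35/6; R(1) = -7/6.
So the minimum is R(-4) = -31/3.

-31/3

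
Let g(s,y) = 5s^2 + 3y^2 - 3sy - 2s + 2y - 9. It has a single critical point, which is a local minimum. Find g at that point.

-479/51

∂g/∂s = 10s - 3y - 2 = 0 and ∂g/∂y = -3s + 6y + 2 = 0, so (s, y) = (2/17, -14/51).
The Hessian has g_{ss} = 10, g_{yy} = 6, g_{sy} = -3, giving D = 51 > 0 with g_{ss} > 0, so the point is a local minimum.
g(2/17, -14/51) = -479/51.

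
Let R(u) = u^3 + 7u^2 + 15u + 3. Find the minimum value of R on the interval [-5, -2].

-22

Differentiating, R'(u) = 3u^2 + 14u + 15; whose only zero in [-5, -2] is u = -3.
Compare values at every candidate in [-5, -2]: R(-5) = -22; R(-3) = -6; R(-2) = -7.
So the minimum is R(-5) = -22.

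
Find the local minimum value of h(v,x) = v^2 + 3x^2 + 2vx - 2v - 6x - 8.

-11

∂h/∂v = 2v + 2x - 2 = 0 and ∂h/∂x = 2v + 6x - 6 = 0, so (v, x) = (0, 1).
The Hessian has h_{vv} = 2, h_{xx} = 6, h_{vx} = 2, giving D = 8 > 0 with h_{vv} > 0, so the point is a local minimum.
h(0, 1) = -11.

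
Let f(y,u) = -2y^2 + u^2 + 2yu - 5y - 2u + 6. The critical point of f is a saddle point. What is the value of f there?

∂f/∂y = -4y + 2u - 5 = 0 and ∂f/∂u = 2y + 2u - 2 = 0, so (y, u) = (-1/2, 3/2).
The Hessian has f_{yy} = -4, f_{uu} = 2, f_{yu} = 2, giving D = -12 < 0, so the point is a saddle point.
f(-1/2, 3/2) = 23/4.

23/4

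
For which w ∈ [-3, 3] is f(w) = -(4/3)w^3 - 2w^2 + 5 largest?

-3

The derivative is -4w^2 - 4w, which vanishes at w = -1 and w = 0.
Evaluating at the critical points and endpoints: f(-3) = 23, f(-1) = 13/3, f(0) = 5, f(3) = -49.
The maximum over the interval is 23, attained at w = -3.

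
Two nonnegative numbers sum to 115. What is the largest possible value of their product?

With x + y = 115, the product is P(x) = x(115 − x).
P'(x) = 115 − 2x = 0 gives x = 115/2; P'' = −2 < 0, so this is the maximum.
P = 115/2·115/2 = 13225/4.

13225/4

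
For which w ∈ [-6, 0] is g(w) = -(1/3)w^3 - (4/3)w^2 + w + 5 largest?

-6

g'(w) = -w^2 - (8/3)w + 1, whose only zero in [-6, 0] is w = -3.
Candidates: g(-6) = 23,  g(-3) = -1,  g(0) = 5.
Hence the absolute maximum is 23 at w = -6.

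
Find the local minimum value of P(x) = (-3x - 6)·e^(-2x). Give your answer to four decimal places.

-30.1283

Differentiating with the product rule gives P'(x) = (6x + 9)·e^(-2x). Since e^(-2x) > 0, the only critical point is x = -3/2.
P''(-3/2) has the same sign as 6 > 0, so this is a local minimum.
P(-3/2) = (-3/2)·e^(3) ≈ -30.1283.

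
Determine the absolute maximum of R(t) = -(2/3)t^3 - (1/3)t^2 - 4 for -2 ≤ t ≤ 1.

0

The derivative is -2t^2 - (2/3)t, which vanishes at t = -1/3 and t = 0.
Compare values at every candidate in [-2, 1]: R(-2) = 0, R(-1/3) = -325/81, R(0) = -4, R(1) = -5.
So the maximum is R(-2) = 0.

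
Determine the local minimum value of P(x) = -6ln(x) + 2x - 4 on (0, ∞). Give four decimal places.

P'(x) = -6/x + 2 = 0 gives x = 3.
P''(x) = 6/x², which is positive for x > 0, so this is a local minimum.
P(3) = -6·ln(3) + 6 - 4 ≈ -4.5917.

-4.5917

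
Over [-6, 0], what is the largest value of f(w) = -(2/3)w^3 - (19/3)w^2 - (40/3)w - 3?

413/81

The derivative is -2w^2 - (38/3)w - 40/3, which vanishes at w = -5 and w = -4/3.
Candidates: f(-6) = -7,  f(-5) = -34/3,  f(-4/3) = 413/81,  f(0) = -3.
So the maximum is f(-4/3) = 413/81.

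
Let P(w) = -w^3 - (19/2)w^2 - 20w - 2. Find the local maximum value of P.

Critical points: P'(w) = -3w^2 - 19w - 20 vanishes at w = -5, -4/3.
Second-derivative test with P''(w) = -6w - 19: P''(-5) = 11 > 0 ⇒ local minimum; P''(-4/3) = -11 < 0 ⇒ local maximum.
Thus P has its local maximum at w = -4/3, with value 274/27.

274/27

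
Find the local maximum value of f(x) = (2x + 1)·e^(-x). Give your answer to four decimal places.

1.2131

Differentiating with the product rule gives f'(x) = (-2x + 1)·e^(-x). Since e^(-x) > 0, the only critical point is x = 1/2.
f''(1/2) has the same sign as -2 < 0, so this is a local maximum.
f(1/2) = (2)·e^(-1/2) ≈ 1.2131.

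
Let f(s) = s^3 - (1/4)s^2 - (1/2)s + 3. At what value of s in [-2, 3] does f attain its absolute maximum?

The derivative is 3s^2 - (1/2)s - 1/2, which vanishes at s = -1/3 and s = 1/2.
Candidates: f(-2) = -5,  f(-1/3) = 335/108,  f(1/2) = 45/16,  f(3) = 105/4.
So the maximum is f(3) = 105/4.

3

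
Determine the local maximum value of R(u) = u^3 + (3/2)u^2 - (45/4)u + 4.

R'(u) = 3u^2 + 3u - 45/4 = 0 at u = -5/2, 3/2.
Second-derivative test with R''(u) = 6u + 3: R''(-5/2) = -12 < 0 ⇒ local maximum; R''(3/2) = 12 > 0 ⇒ local minimum.
Thus R has its local maximum at u = -5/2, with value 207/8.

207/8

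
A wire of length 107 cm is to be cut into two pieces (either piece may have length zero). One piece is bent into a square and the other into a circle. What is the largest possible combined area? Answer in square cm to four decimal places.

Let x be the length used for the square. Square side x/4; circle radius (107−x)/(2π).
A(x) = (x/4)² + π·((107−x)/(2π))² = x²/16 + (107−x)²/(4π) for 0 ≤ x ≤ 107. A'(x) = x/8 − (107−x)/(2π) = 0 gives x = 4·107/(π+4) ≈ 59.9306.
A'' > 0, so the interior critical point is a minimum; the maximum is at an endpoint. A(0) = 911.0825 and A(107) = 715.5625, so the largest area is 911.0825.

911.0825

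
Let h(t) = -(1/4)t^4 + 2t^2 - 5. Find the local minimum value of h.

h'(t) = -t^3 + 4t. Setting h'(t) = 0 gives t ∈ {-2, 0, 2}.
Since h''(t) = -3t^2 + 4, we get h''(-2) = -8 < 0 ⇒ local maximum; h''(0) = 4 > 0 ⇒ local minimum; h''(2) = -8 < 0 ⇒ local maximum.
So the local minimum value is h(0) = -5.

-5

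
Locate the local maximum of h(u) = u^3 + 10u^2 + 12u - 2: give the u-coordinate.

h'(u) = 3u^2 + 20u + 12 = 0 at u = -6, -2/3.
Second-derivative test with h''(u) = 6u + 20: h''(-6) = -16 < 0 ⇒ local maximum; h''(-2/3) = 16 > 0 ⇒ local minimum.
The local maximum is h(-6) = 70.

-6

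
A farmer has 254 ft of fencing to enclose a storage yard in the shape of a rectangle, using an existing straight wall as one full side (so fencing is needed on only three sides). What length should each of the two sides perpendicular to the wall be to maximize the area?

127/2

Let the sides perpendicular to the wall have length x and the parallel side y, so 2x + y = 254 and the area is A = xy = x(254 − 2x).
A'(x) = 254 − 4x = 0 gives x = 127/2, and A''(x) = −4 < 0 confirms a maximum.
Then y = 254 − 2·127/2 = 127 and A = 16129/2.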